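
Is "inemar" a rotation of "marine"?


Word: "marine", Candidate: "inemar"
Method: check if candidate is substring of word+word
"marinemarine" contains "inemar"? Yes
Is rotation = Yes


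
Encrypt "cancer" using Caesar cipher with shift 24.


Word: "cancer"
Shift: 24
Each letter → (letter + shift) mod 26:
  'c' (2) + 24 = 0 → 'a'
  'a' (0) + 24 = 24 → 'y'
  'n' (13) + 24 = 11 → 'l'
  'c' (2) + 24 = 0 → 'a'
  'e' (4) + 24 = 2 → 'c'
  'r' (17) + 24 = 15 → 'p'
Result = "aylacp"


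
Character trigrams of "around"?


Word: "around" (length 6)
Number of trigrams = 6 - 3 + 1 = 4
  Position 0: "aro"
  Position 1: "rou"
  Position 2: "oun"
  Position 3: "und"
Trigrams = "aro", "rou", "oun", "und"


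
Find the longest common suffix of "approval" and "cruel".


Word 1: "approval"
Word 2: "cruel"
Comparing from end:
  Pos -1: 'l' == 'l'
  Pos -2: 'a' != 'e' (stop)
LCS = "l" (length 1)


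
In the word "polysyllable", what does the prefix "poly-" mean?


Prefix: poly-
Example: polysyllable (poly- + syllable)
Meaning = many


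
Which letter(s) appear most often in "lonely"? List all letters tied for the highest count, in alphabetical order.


Word: "lonely"
Letter counts:
  'e': 1
  'l': 2
  'n': 1
  'o': 1
  'y': 1
Maximum count = 2
Most frequent = 'l' (2 times each)


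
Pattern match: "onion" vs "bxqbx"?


Pattern of "onion": [0, 1, 2, 0, 1]
Pattern of "bxqbx": [0, 1, 2, 0, 1]
Patterns match
Same pattern = Yes


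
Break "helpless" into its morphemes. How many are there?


Word: "helpless"
Morphemes: help + -less
Each morpheme carries meaning
= 2 morphemes


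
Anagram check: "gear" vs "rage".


Word 1: "gear" → sorted: aegr
Word 2: "rage" → sorted: aegr
Same letters? aegr == aegr
Anagram = Yes


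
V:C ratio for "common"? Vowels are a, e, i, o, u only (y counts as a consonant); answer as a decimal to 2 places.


Word: "common"
Vowels (a,e,i,o,u): 2
Consonants: 4
Ratio = 2/4
= 0.50


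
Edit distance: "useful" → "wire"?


Word 1: "useful" (length 6)
Word 2: "wire" (length 4)
One optimal edit sequence (insert/delete/substitute each cost 1):
  1. delete 'u'  (+1)
  2. delete 's'  (+1)
  3. substitute 'e' -> 'w'  (+1)
  4. substitute 'f' -> 'i'  (+1)
  5. substitute 'u' -> 'r'  (+1)
  6. substitute 'l' -> 'e'  (+1)
Total edit operations: 6
Edit distance = 6


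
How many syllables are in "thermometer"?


Word: "thermometer"
Syllable breakdown: ther-mom-e-ter
Counting: 4 parts
= 4 syllables


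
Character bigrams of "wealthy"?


Word: "wealthy" (length 7)
Number of bigrams = 7 - 2 + 1 = 6
  Position 0: "we"
  Position 1: "ea"
  Position 2: "al"
  Position 3: "lt"
  Position 4: "th"
  Position 5: "hy"
Bigrams = "we", "ea", "al", "lt", "th", "hy"


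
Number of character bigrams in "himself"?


Word: "himself" (length 7)
Number of 2-grams = length - 2 + 1 = 7 - 2 + 1
= 6


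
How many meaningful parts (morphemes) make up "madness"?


Word: "madness"
Morphemes: mad / -ness
Each morpheme carries meaning
= 2 morphemes


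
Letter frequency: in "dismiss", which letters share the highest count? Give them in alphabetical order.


Word: "dismiss"
Letter counts:
  'd': 1
  'i': 2
  'm': 1
  's': 3
Maximum count = 3
Most frequent = 's' (3 times each)


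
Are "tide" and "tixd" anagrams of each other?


Word 1: "tide" → sorted: deit
Word 2: "tixd" → sorted: ditx
Same letters? deit != ditx
Anagram = No


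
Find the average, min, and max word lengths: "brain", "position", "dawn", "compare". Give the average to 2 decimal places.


Lengths: "brain"=5, "position"=8, "dawn"=4, "compare"=7
Sum = 24, Count = 4
Average = 24/4 = 6.00
= avg=6.00, min=4, max=8


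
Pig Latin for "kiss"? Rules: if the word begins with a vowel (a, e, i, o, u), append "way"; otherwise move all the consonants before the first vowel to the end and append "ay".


Word: "kiss"
Starts with consonant(s) → move to end, add 'ay'
Consonant cluster: "k"
Pig Latin = "isskay"


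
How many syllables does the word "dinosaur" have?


Word: "dinosaur"
Syllable breakdown: di-no-saur
Counting: 3 parts
= 3 syllables


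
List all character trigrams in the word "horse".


Word: "horse" (length 5)
Number of trigrams = 5 - 3 + 1 = 3
  Position 0: "hor"
  Position 1: "ors"
  Position 2: "rse"
Trigrams = "hor", "ors", "rse"


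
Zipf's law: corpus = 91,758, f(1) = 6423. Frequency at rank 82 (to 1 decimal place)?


Zipf's law: f(r) = f(1) / r
f(1) = 6423
f(82) = 6423 / 82
= 78.3 occurrences


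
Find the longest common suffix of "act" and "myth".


Word 1: "act"
Word 2: "myth"
Comparing from end:
  Pos -1: 't' != 'h' (stop)
LCS = "" (length 0)


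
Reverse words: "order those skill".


Original: "order those skill"
Words (1..n): order | those | skill
Reversed (n..1): skill | those | order
Result = "skill those order"


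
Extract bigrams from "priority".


Word: "priority" (length 8)
Number of bigrams = 8 - 2 + 1 = 7
  Position 0: "pr"
  Position 1: "ri"
  Position 2: "io"
  Position 3: "or"
  Position 4: "ri"
  Position 5: "it"
  Position 6: "ty"
Bigrams = "pr", "ri", "io", "or", "ri", "it", "ty"


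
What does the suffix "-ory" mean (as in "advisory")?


Suffix: -ory
Example: advisory (advise + -ory, with a spelling change)
Meaning = relating to / place for


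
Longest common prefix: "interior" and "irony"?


Word 1: "interior"
Word 2: "irony"
Comparing from start:
  Pos 0: 'i' == 'i'
  Pos 1: 'n' != 'r' (stop)
LCP = "i" (length 1)


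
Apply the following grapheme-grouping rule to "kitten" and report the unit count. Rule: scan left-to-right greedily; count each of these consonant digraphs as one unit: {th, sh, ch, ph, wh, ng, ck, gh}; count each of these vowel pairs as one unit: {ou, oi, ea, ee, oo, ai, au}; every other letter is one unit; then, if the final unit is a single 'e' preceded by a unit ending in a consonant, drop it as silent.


Word: "kitten" (6 letters)
Left-to-right scan:
  [1] 'k' (letter)
  [2] 'i' (letter)
  [3] 't' (letter)
  [4] 't' (letter)
  [5] 'e' (letter)
  [6] 'n' (letter)
Units from scan: 6
Sound units = 6 units


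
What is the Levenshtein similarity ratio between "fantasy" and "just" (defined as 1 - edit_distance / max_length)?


Word 1: "fantasy" (length 7)
Word 2: "just" (length 4)
One optimal edit sequence:
  1. delete 'f'  (+1)
  2. delete 'a'  (+1)
  3. delete 'n'  (+1)
  4. substitute 't' -> 'j'  (+1)
  5. substitute 'a' -> 'u'  (+1)
  6. keep 's'
  7. substitute 'y' -> 't'  (+1)
Edit distance = 6
Max length = max(7, 4) = 7
Similarity = 1 - 6/7
= 0.1429


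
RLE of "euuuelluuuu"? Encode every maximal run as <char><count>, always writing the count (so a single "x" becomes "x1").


String: "euuuelluuuu"
Scanning for consecutive runs:
  'e' x 1
  'u' x 3
  'e' x 1
  'l' x 2
  'u' x 4
RLE = "e1u3e1l2u4"


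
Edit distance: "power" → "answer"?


Word 1: "power" (length 5)
Word 2: "answer" (length 6)
One optimal edit sequence (insert/delete/substitute each cost 1):
  1. insert 'a'  (+1)
  2. substitute 'p' -> 'n'  (+1)
  3. substitute 'o' -> 's'  (+1)
  4. keep 'w'
  5. keep 'e'
  6. keep 'r'
Total edit operations: 3
Edit distance = 3


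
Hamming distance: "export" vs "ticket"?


Comparing character by character (same length = 6):
  Pos 0: 'e' vs 't' !=
  Pos 1: 'x' vs 'i' !=
  Pos 2: 'p' vs 'c' !=
  Pos 3: 'o' vs 'k' !=
  Pos 4: 'r' vs 'e' !=
  Pos 5: 't' vs 't' =
Hamming distance = 5


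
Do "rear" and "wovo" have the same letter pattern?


Pattern of "rear": [0, 1, 2, 0]
Pattern of "wovo": [0, 1, 2, 1]
Patterns do not match
Same pattern = No


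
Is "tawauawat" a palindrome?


Word: "tawauawat"
Reversed: "tawauawat"
Forward == Backward? tawauawat == tawauawat
Palindrome = Yes


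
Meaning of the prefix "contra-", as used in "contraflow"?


Prefix: contra-
Example: contraflow = contra- + flow
Meaning = against


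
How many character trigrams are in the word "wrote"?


Word: "wrote" (length 5)
Number of 3-grams = length - 3 + 1 = 5 - 3 + 1
= 3


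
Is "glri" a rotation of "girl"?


Word: "girl", Candidate: "glri"
Method: check if candidate is substring of word+word
"girlgirl" contains "glri"? No
Is rotation = No


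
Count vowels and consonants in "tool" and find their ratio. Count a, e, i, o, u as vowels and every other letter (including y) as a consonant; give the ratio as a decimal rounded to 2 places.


Word: "tool"
Vowels (a,e,i,o,u): 2
Consonants: 2
Ratio = 2/2
= 1.00


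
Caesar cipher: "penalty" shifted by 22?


Word: "penalty"
Shift: 22
Each letter → (letter + shift) mod 26:
  'p' (15) + 22 = 11 → 'l'
  'e' (4) + 22 = 0 → 'a'
  'n' (13) + 22 = 9 → 'j'
  'a' (0) + 22 = 22 → 'w'
  'l' (11) + 22 = 7 → 'h'
  't' (19) + 22 = 15 → 'p'
  'y' (24) + 22 = 20 → 'u'
Result = "lajwhpu"


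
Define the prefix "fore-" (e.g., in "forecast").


Prefix: fore-
Example: forecast = fore- + cast
Meaning = before


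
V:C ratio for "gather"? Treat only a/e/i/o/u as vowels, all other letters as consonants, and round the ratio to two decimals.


Word: "gather"
Vowels (a,e,i,o,u): 2
Consonants: 4
Ratio = 2/4
= 0.50


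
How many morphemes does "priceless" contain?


Word: "priceless"
Morphemes: price / -less
Each morpheme carries meaning
= 2 morphemes


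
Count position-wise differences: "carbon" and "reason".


Comparing character by character (same length = 6):
  Pos 0: 'c' vs 'r' !=
  Pos 1: 'a' vs 'e' !=
  Pos 2: 'r' vs 'a' !=
  Pos 3: 'b' vs 's' !=
  Pos 4: 'o' vs 'o' =
  Pos 5: 'n' vs 'n' =
Hamming distance = 4


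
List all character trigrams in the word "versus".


Word: "versus" (length 6)
Number of trigrams = 6 - 3 + 1 = 4
  Position 0: "ver"
  Position 1: "ers"
  Position 2: "rsu"
  Position 3: "sus"
Trigrams = "ver", "ers", "rsu", "sus"


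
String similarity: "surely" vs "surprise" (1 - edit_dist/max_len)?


Word 1: "surely" (length 6)
Word 2: "surprise" (length 8)
One optimal edit sequence:
  1. keep 's'
  2. keep 'u'
  3. insert 'r'  (+1)
  4. insert 'p'  (+1)
  5. keep 'r'
  6. substitute 'e' -> 'i'  (+1)
  7. substitute 'l' -> 's'  (+1)
  8. substitute 'y' -> 'e'  (+1)
Edit distance = 5
Max length = max(6, 8) = 8
Similarity = 1 - 5/8
= 0.3750


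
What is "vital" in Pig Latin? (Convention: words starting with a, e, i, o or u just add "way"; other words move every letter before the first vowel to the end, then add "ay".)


Word: "vital"
Starts with consonant(s) → move to end, add 'ay'
Consonant cluster: "v"
Pig Latin = "italvay"


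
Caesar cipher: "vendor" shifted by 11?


Word: "vendor"
Shift: 11
Each letter → (letter + shift) mod 26:
  'v' (21) + 11 = 6 → 'g'
  'e' (4) + 11 = 15 → 'p'
  'n' (13) + 11 = 24 → 'y'
  'd' (3) + 11 = 14 → 'o'
  'o' (14) + 11 = 25 → 'z'
  'r' (17) + 11 = 2 → 'c'
Result = "gpyozc"


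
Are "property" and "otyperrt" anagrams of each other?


Word 1: "property" → sorted: eopprrty
Word 2: "otyperrt" → sorted: eoprrtty
Same letters? eopprrty != eoprrtty
Anagram = No


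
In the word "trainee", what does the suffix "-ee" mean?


Suffix: -ee
As in: trainee -> train + -ee
Meaning = one who receives


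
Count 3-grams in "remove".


Word: "remove" (length 6)
Number of 3-grams = length - 3 + 1 = 6 - 3 + 1
= 4


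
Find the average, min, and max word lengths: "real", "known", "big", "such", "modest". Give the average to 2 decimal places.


Lengths: "real"=4, "known"=5, "big"=3, "such"=4, "modest"=6
Sum = 22, Count = 5
Average = 22/5 = 4.40
= avg=4.40, min=3, max=6


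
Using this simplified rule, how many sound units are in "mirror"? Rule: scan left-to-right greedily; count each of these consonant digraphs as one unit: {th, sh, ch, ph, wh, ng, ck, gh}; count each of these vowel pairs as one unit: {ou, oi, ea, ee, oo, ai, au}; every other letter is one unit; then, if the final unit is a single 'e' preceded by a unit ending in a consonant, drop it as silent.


Word: "mirror" (6 letters)
Left-to-right scan:
  1. 'm' (letter)
  2. 'i' (letter)
  3. 'r' (letter)
  4. 'r' (letter)
  5. 'o' (letter)
  6. 'r' (letter)
Units from scan: 6
Sound units = 6 units


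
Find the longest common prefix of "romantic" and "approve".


Word 1: "romantic"
Word 2: "approve"
Comparing from start:
  Pos 0: 'r' != 'a' (stop)
LCP = "" (length 0)


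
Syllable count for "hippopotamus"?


Word: "hippopotamus"
Syllable breakdown: hip · po · pot · a · mus
Counting: 5 parts
= 5 syllables


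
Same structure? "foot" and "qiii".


Pattern of "foot": [0, 1, 1, 2]
Pattern of "qiii": [0, 1, 1, 1]
Patterns do not match
Same pattern = No


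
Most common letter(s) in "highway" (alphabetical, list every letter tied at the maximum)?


Word: "highway"
Letter counts:
  'a': 1
  'g': 1
  'h': 2
  'i': 1
  'w': 1
  'y': 1
Maximum count = 2
Most frequent = 'h' (2 times each)


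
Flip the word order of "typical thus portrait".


Original: "typical thus portrait"
Words (1..n): typical | thus | portrait
Reversed (n..1): portrait | thus | typical
Result = "portrait thus typical"


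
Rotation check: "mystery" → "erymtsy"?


Word: "mystery", Candidate: "erymtsy"
Method: check if candidate is substring of word+word
"mysterymystery" contains "erymtsy"? No
Is rotation = No


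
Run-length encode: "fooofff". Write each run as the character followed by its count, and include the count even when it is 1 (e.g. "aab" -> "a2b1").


String: "fooofff"
Scanning for consecutive runs:
  'f' x 1
  'o' x 3
  'f' x 3
RLE = "f1o3f3"


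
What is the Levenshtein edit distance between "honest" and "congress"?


Word 1: "honest" (length 6)
Word 2: "congress" (length 8)
One optimal edit sequence (insert/delete/substitute each cost 1):
  1. substitute 'h' -> 'c'  (+1)
  2. keep 'o'
  3. keep 'n'
  4. insert 'g'  (+1)
  5. insert 'r'  (+1)
  6. keep 'e'
  7. keep 's'
  8. substitute 't' -> 's'  (+1)
Total edit operations: 4
Edit distance = 4


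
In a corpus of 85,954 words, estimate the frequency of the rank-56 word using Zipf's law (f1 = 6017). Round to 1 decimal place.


Zipf's law: f(r) = f(1) / r
f(1) = 6017
f(56) = 6017 / 56
= 107.4 occurrences


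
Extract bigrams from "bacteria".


Word: "bacteria" (length 8)
Number of bigrams = 8 - 2 + 1 = 7
  Position 0: "ba"
  Position 1: "ac"
  Position 2: "ct"
  Position 3: "te"
  Position 4: "er"
  Position 5: "ri"
  Position 6: "ia"
Bigrams = "ba", "ac", "ct", "te", "er", "ri", "ia"


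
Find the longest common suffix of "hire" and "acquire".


Word 1: "hire"
Word 2: "acquire"
Comparing from end:
  Pos -1: 'e' == 'e'
  Pos -2: 'r' == 'r'
  Pos -3: 'i' == 'i'
  Pos -4: 'h' != 'u' (stop)
LCS = "ire" (length 3)


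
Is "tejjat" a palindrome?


Word: "tejjat"
Reversed: "tajjet"
Forward == Backward? tejjat != tajjet
Palindrome = No


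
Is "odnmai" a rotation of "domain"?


Word: "domain", Candidate: "odnmai"
Method: check if candidate is substring of word+word
"domaindomain" contains "odnmai"? No
Is rotation = No


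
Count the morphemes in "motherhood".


Word: "motherhood"
Morphemes: mother / -hood
Each morpheme carries meaning
= 2 morphemes


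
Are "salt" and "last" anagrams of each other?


Word 1: "salt" → sorted: alst
Word 2: "last" → sorted: alst
Same letters? alst == alst
Anagram = Yes


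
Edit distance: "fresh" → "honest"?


Word 1: "fresh" (length 5)
Word 2: "honest" (length 6)
One optimal edit sequence (insert/delete/substitute each cost 1):
  1. insert 'h'  (+1)
  2. substitute 'f' -> 'o'  (+1)
  3. substitute 'r' -> 'n'  (+1)
  4. keep 'e'
  5. keep 's'
  6. substitute 'h' -> 't'  (+1)
Total edit operations: 4
Edit distance = 4


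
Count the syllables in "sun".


Word: "sun"
Syllable breakdown: sun
Counting: 1 part
= 1 syllable


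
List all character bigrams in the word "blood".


Word: "blood" (length 5)
Number of bigrams = 5 - 2 + 1 = 4
  Position 0: "bl"
  Position 1: "lo"
  Position 2: "oo"
  Position 3: "od"
Bigrams = "bl", "lo", "oo", "od"


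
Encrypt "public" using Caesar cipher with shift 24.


Word: "public"
Shift: 24
Each letter → (letter + shift) mod 26:
  'p' (15) + 24 = 13 → 'n'
  'u' (20) + 24 = 18 → 's'
  'b' (1) + 24 = 25 → 'z'
  'l' (11) + 24 = 9 → 'j'
  'i' (8) + 24 = 6 → 'g'
  'c' (2) + 24 = 0 → 'a'
Result = "nszjga"


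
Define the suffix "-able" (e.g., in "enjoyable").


Suffix: -able
Example: enjoyable = enjoy + -able
Meaning = capable of


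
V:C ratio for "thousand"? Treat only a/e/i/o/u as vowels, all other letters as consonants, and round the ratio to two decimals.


Word: "thousand"
Vowels (a,e,i,o,u): 3
Consonants: 5
Ratio = 3/5
= 0.60


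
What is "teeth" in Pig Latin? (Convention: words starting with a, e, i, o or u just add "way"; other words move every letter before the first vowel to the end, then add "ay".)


Word: "teeth"
Starts with consonant(s) → move to end, add 'ay'
Consonant cluster: "t"
Pig Latin = "eethtay"


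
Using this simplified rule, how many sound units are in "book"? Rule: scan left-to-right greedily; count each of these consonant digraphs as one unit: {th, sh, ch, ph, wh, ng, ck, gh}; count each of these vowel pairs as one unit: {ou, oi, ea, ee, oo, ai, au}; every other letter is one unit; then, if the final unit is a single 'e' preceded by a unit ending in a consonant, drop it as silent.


Word: "book" (4 letters)
Left-to-right scan:
  1. 'b' (letter)
  2. 'oo' (vowel-pair)
  3. 'k' (letter)
Units from scan: 3
Sound units = 3 units


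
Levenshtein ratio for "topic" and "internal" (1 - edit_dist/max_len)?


Word 1: "topic" (length 5)
Word 2: "internal" (length 8)
One optimal edit sequence:
  1. insert 'i'  (+1)
  2. insert 'n'  (+1)
  3. keep 't'
  4. insert 'e'  (+1)
  5. substitute 'o' -> 'r'  (+1)
  6. substitute 'p' -> 'n'  (+1)
  7. substitute 'i' -> 'a'  (+1)
  8. substitute 'c' -> 'l'  (+1)
Edit distance = 7
Max length = max(5, 8) = 8
Similarity = 1 - 7/8
= 0.1250


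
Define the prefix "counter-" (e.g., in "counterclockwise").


Prefix: counter-
Example: counterclockwise = counter- + clockwise
Meaning = against / opposite


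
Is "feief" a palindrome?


Word: "feief"
Reversed: "feief"
Forward == Backward? feief == feief
Palindrome = Yes


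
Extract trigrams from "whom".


Word: "whom" (length 4)
Number of trigrams = 4 - 3 + 1 = 2
  Position 0: "who"
  Position 1: "hom"
Trigrams = "who", "hom"


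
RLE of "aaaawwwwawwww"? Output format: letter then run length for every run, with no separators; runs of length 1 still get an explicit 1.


String: "aaaawwwwawwww"
Scanning for consecutive runs:
  'a' x 4
  'w' x 4
  'a' x 1
  'w' x 4
RLE = "a4w4a1w4"


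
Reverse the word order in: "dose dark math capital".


Original: "dose dark math capital"
Words (1..n): dose | dark | math | capital
Reversed (n..1): capital | math | dark | dose
Result = "capital math dark dose"


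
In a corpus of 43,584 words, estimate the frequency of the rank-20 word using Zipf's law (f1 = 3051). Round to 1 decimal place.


Zipf's law: f(r) = f(1) / r
f(1) = 3051
f(20) = 3051 / 20
= 152.6 occurrences


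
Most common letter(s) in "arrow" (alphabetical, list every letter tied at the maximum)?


Word: "arrow"
Letter counts:
  'a': 1
  'o': 1
  'r': 2
  'w': 1
Maximum count = 2
Most frequent = 'r' (2 times each)


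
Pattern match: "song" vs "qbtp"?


Pattern of "song": [0, 1, 2, 3]
Pattern of "qbtp": [0, 1, 2, 3]
Patterns match
Same pattern = Yes


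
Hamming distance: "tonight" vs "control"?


Comparing character by character (same length = 7):
  Pos 0: 't' vs 'c' !=
  Pos 1: 'o' vs 'o' =
  Pos 2: 'n' vs 'n' =
  Pos 3: 'i' vs 't' !=
  Pos 4: 'g' vs 'r' !=
  Pos 5: 'h' vs 'o' !=
  Pos 6: 't' vs 'l' !=
Hamming distance = 5


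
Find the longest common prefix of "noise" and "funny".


Word 1: "noise"
Word 2: "funny"
Comparing from start:
  Pos 0: 'n' != 'f' (stop)
LCP = "" (length 0)


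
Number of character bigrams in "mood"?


Word: "mood" (length 4)
Number of 2-grams = length - 2 + 1 = 4 - 2 + 1
= 3


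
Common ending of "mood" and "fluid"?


Word 1: "mood"
Word 2: "fluid"
Comparing from end:
  Pos -1: 'd' == 'd'
  Pos -2: 'o' != 'i' (stop)
LCS = "d" (length 1)


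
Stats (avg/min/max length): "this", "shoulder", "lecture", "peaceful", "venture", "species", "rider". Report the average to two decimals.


Lengths: "this"=4, "shoulder"=8, "lecture"=7, "peaceful"=8, "venture"=7, "species"=7, "rider"=5
Sum = 46, Count = 7
Average = 46/7 = 6.57
= avg=6.57, min=4, max=8


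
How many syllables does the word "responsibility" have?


Word: "responsibility"
Syllable breakdown: re | spon | si | bil | i | ty
Counting: 6 parts
= 6 syllables


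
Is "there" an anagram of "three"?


Word 1: "three" → sorted: eehrt
Word 2: "there" → sorted: eehrt
Same letters? eehrt == eehrt
Anagram = Yes


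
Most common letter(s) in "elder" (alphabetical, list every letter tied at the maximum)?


Word: "elder"
Letter counts:
  'd': 1
  'e': 2
  'l': 1
  'r': 1
Maximum count = 2
Most frequent = 'e' (2 times each)


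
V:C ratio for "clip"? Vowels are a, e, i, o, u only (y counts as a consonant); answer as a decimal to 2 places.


Word: "clip"
Vowels (a,e,i,o,u): 1
Consonants: 3
Ratio = 1/3
= 0.33


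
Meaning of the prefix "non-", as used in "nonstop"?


Prefix: non-
Example: nonstop (non- + stop)
Meaning = not


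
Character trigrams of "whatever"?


Word: "whatever" (length 8)
Number of trigrams = 8 - 3 + 1 = 6
  Position 0: "wha"
  Position 1: "hat"
  Position 2: "ate"
  Position 3: "tev"
  Position 4: "eve"
  Position 5: "ver"
Trigrams = "wha", "hat", "ate", "tev", "eve", "ver"


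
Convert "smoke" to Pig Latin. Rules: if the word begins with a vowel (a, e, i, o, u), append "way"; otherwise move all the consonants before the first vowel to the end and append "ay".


Word: "smoke"
Starts with consonant(s) → move to end, add 'ay'
Consonant cluster: "sm"
Pig Latin = "okesmay"


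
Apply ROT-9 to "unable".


Word: "unable"
Shift: 9
Each letter → (letter + shift) mod 26:
  'u' (20) + 9 = 3 → 'd'
  'n' (13) + 9 = 22 → 'w'
  'a' (0) + 9 = 9 → 'j'
  'b' (1) + 9 = 10 → 'k'
  'l' (11) + 9 = 20 → 'u'
  'e' (4) + 9 = 13 → 'n'
Result = "dwjkun"


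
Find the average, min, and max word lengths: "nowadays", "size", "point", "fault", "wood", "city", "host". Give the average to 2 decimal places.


Lengths: "nowadays"=8, "size"=4, "point"=5, "fault"=5, "wood"=4, "city"=4, "host"=4
Sum = 34, Count = 7
Average = 34/7 = 4.86
= avg=4.86, min=4, max=8


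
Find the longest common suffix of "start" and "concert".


Word 1: "start"
Word 2: "concert"
Comparing from end:
  Pos -1: 't' == 't'
  Pos -2: 'r' == 'r'
  Pos -3: 'a' != 'e' (stop)
LCS = "rt" (length 2)


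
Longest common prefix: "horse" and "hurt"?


Word 1: "horse"
Word 2: "hurt"
Comparing from start:
  Pos 0: 'h' == 'h'
  Pos 1: 'o' != 'u' (stop)
LCP = "h" (length 1)


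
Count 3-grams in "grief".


Word: "grief" (length 5)
Number of 3-grams = length - 3 + 1 = 5 - 3 + 1
= 3


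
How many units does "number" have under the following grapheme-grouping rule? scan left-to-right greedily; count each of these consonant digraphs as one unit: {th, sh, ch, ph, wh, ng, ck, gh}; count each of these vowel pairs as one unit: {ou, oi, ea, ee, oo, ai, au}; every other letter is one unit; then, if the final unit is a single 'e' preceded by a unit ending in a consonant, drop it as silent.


Word: "number" (6 letters)
Left-to-right scan:
  1. 'n' (letter)
  2. 'u' (letter)
  3. 'm' (letter)
  4. 'b' (letter)
  5. 'e' (letter)
  6. 'r' (letter)
Units from scan: 6
Sound units = 6 units


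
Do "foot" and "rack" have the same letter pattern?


Pattern of "foot": [0, 1, 1, 2]
Pattern of "rack": [0, 1, 2, 3]
Patterns do not match
Same pattern = No


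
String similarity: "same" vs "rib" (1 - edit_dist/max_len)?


Word 1: "same" (length 4)
Word 2: "rib" (length 3)
One optimal edit sequence:
  1. delete 's'  (+1)
  2. substitute 'a' -> 'r'  (+1)
  3. substitute 'm' -> 'i'  (+1)
  4. substitute 'e' -> 'b'  (+1)
Edit distance = 4
Max length = max(4, 3) = 4
Similarity = 1 - 4/4
= 0.0000


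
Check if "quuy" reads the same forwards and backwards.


Word: "quuy"
Reversed: "yuuq"
Forward == Backward? quuy != yuuq
Palindrome = No


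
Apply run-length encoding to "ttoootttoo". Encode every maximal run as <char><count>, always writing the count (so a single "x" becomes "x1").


String: "ttoootttoo"
Scanning for consecutive runs:
  't' x 2
  'o' x 3
  't' x 3
  'o' x 2
RLE = "t2o3t3o2"


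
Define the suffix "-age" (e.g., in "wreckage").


Suffix: -age
As in: wreckage -> wreck + -age
Meaning = result / collection


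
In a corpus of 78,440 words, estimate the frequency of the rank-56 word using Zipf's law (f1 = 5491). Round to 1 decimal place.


Zipf's law: f(r) = f(1) / r
f(1) = 5491
f(56) = 5491 / 56
= 98.1 occurrences


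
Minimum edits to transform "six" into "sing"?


Word 1: "six" (length 3)
Word 2: "sing" (length 4)
One optimal edit sequence (insert/delete/substitute each cost 1):
  1. keep 's'
  2. keep 'i'
  3. insert 'n'  (+1)
  4. substitute 'x' -> 'g'  (+1)
Total edit operations: 2
Edit distance = 2


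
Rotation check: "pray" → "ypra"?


Word: "pray", Candidate: "ypra"
Method: check if candidate is substring of word+word
"praypray" contains "ypra"? Yes
Is rotation = Yes


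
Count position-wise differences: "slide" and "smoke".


Comparing character by character (same length = 5):
  Pos 0: 's' vs 's' =
  Pos 1: 'l' vs 'm' !=
  Pos 2: 'i' vs 'o' !=
  Pos 3: 'd' vs 'k' !=
  Pos 4: 'e' vs 'e' =
Hamming distance = 3


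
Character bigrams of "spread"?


Word: "spread" (length 6)
Number of bigrams = 6 - 2 + 1 = 5
  Position 0: "sp"
  Position 1: "pr"
  Position 2: "re"
  Position 3: "ea"
  Position 4: "ad"
Bigrams = "sp", "pr", "re", "ea", "ad"


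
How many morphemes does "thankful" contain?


Word: "thankful"
Morphemes: thank + -ful
Each morpheme carries meaning
= 2 morphemes


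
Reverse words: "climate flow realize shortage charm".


Original: "climate flow realize shortage charm"
Words (1..n): climate | flow | realize | shortage | charm
Reversed (n..1): charm | shortage | realize | flow | climate
Result = "charm shortage realize flow climate"


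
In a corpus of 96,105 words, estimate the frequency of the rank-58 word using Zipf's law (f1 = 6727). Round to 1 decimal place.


Zipf's law: f(r) = f(1) / r
f(1) = 6727
f(58) = 6727 / 58
= 116.0 occurrences


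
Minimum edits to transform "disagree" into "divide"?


Word 1: "disagree" (length 8)
Word 2: "divide" (length 6)
One optimal edit sequence (insert/delete/substitute each cost 1):
  1. keep 'd'
  2. keep 'i'
  3. delete 's'  (+1)
  4. delete 'a'  (+1)
  5. substitute 'g' -> 'v'  (+1)
  6. substitute 'r' -> 'i'  (+1)
  7. substitute 'e' -> 'd'  (+1)
  8. keep 'e'
Total edit operations: 5
Edit distance = 5


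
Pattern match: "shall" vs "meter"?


Pattern of "shall": [0, 1, 2, 3, 3]
Pattern of "meter": [0, 1, 2, 1, 3]
Patterns do not match
Same pattern = No


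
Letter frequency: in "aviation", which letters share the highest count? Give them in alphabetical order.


Word: "aviation"
Letter counts:
  'a': 2
  'i': 2
  'n': 1
  'o': 1
  't': 1
  'v': 1
Maximum count = 2
Most frequent = 'a', 'i' (2 times each)


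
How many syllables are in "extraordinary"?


Word: "extraordinary"
Syllable breakdown: ex / traor / di / nar / y
Counting: 5 parts
= 5 syllables


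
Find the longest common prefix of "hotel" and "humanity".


Word 1: "hotel"
Word 2: "humanity"
Comparing from start:
  Pos 0: 'h' == 'h'
  Pos 1: 'o' != 'u' (stop)
LCP = "h" (length 1)


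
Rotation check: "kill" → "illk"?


Word: "kill", Candidate: "illk"
Method: check if candidate is substring of word+word
"killkill" contains "illk"? Yes
Is rotation = Yes


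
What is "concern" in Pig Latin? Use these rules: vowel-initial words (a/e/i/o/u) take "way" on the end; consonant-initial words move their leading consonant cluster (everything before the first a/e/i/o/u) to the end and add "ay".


Word: "concern"
Starts with consonant(s) → move to end, add 'ay'
Consonant cluster: "c"
Pig Latin = "oncerncay"


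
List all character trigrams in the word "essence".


Word: "essence" (length 7)
Number of trigrams = 7 - 3 + 1 = 5
  Position 0: "ess"
  Position 1: "sse"
  Position 2: "sen"
  Position 3: "enc"
  Position 4: "nce"
Trigrams = "ess", "sse", "sen", "enc", "nce"


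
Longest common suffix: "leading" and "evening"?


Word 1: "leading"
Word 2: "evening"
Comparing from end:
  Pos -1: 'g' == 'g'
  Pos -2: 'n' == 'n'
  Pos -3: 'i' == 'i'
  Pos -4: 'd' != 'n' (stop)
LCS = "ing" (length 3)


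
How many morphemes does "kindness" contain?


Word: "kindness"
Morphemes: kind / -ness
Each morpheme carries meaning
= 2 morphemes


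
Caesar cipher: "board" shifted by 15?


Word: "board"
Shift: 15
Each letter → (letter + shift) mod 26:
  'b' (1) + 15 = 16 → 'q'
  'o' (14) + 15 = 3 → 'd'
  'a' (0) + 15 = 15 → 'p'
  'r' (17) + 15 = 6 → 'g'
  'd' (3) + 15 = 18 → 's'
Result = "qdpgs"


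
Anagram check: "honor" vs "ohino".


Word 1: "honor" → sorted: hnoor
Word 2: "ohino" → sorted: hinoo
Same letters? hnoor != hinoo
Anagram = No


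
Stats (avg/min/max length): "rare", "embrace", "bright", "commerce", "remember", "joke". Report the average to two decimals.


Lengths: "rare"=4, "embrace"=7, "bright"=6, "commerce"=8, "remember"=8, "joke"=4
Sum = 37, Count = 6
Average = 37/6 = 6.17
= avg=6.17, min=4, max=8


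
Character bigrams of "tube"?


Word: "tube" (length 4)
Number of bigrams = 4 - 2 + 1 = 3
  Position 0: "tu"
  Position 1: "ub"
  Position 2: "be"
Bigrams = "tu", "ub", "be"


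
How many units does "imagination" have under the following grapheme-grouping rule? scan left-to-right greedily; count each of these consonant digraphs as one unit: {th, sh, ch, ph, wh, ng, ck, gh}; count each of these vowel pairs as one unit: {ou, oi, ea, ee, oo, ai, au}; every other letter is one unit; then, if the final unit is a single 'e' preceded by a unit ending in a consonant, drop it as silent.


Word: "imagination" (11 letters)
Left-to-right scan:
  (1) 'i' (letter)
  (2) 'm' (letter)
  (3) 'a' (letter)
  (4) 'g' (letter)
  (5) 'i' (letter)
  (6) 'n' (letter)
  (7) 'a' (letter)
  (8) 't' (letter)
  (9) 'i' (letter)
  (10) 'o' (letter)
  (11) 'n' (letter)
Units from scan: 11
Sound units = 11 units


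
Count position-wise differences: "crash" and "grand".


Comparing character by character (same length = 5):
  Pos 0: 'c' vs 'g' !=
  Pos 1: 'r' vs 'r' =
  Pos 2: 'a' vs 'a' =
  Pos 3: 's' vs 'n' !=
  Pos 4: 'h' vs 'd' !=
Hamming distance = 3


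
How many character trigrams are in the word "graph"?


Word: "graph" (length 5)
Number of 3-grams = length - 3 + 1 = 5 - 3 + 1
= 3


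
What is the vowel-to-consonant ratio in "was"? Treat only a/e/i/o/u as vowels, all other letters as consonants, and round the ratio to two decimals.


Word: "was"
Vowels (a,e,i,o,u): 1
Consonants: 2
Ratio = 1/2
= 0.50


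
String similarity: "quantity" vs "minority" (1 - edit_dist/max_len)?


Word 1: "quantity" (length 8)
Word 2: "minority" (length 8)
One optimal edit sequence:
  1. substitute 'q' -> 'm'  (+1)
  2. substitute 'u' -> 'i'  (+1)
  3. substitute 'a' -> 'n'  (+1)
  4. substitute 'n' -> 'o'  (+1)
  5. substitute 't' -> 'r'  (+1)
  6. keep 'i'
  7. keep 't'
  8. keep 'y'
Edit distance = 5
Max length = max(8, 8) = 8
Similarity = 1 - 5/8
= 0.3750


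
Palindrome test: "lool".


Word: "lool"
Reversed: "lool"
Forward == Backward? lool == lool
Palindrome = Yes


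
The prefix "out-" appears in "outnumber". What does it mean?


Prefix: out-
Example: outnumber = out- + number
Meaning = surpass


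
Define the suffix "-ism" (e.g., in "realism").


Suffix: -ism
Example: realism (real + -ism)
Meaning = belief / practice


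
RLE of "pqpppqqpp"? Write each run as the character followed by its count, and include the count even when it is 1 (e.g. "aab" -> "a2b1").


String: "pqpppqqpp"
Scanning for consecutive runs:
  'p' x 1
  'q' x 1
  'p' x 3
  'q' x 2
  'p' x 2
RLE = "p1q1p3q2p2"


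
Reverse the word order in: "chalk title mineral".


Original: "chalk title mineral"
Words (1..n): chalk | title | mineral
Reversed (n..1): mineral | title | chalk
Result = "mineral title chalk"


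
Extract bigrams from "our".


Word: "our" (length 3)
Number of bigrams = 3 - 2 + 1 = 2
  Position 0: "ou"
  Position 1: "ur"
Bigrams = "ou", "ur"


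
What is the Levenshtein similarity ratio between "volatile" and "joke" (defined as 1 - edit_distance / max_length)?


Word 1: "volatile" (length 8)
Word 2: "joke" (length 4)
One optimal edit sequence:
  1. substitute 'v' -> 'j'  (+1)
  2. keep 'o'
  3. delete 'l'  (+1)
  4. delete 'a'  (+1)
  5. delete 't'  (+1)
  6. delete 'i'  (+1)
  7. substitute 'l' -> 'k'  (+1)
  8. keep 'e'
Edit distance = 6
Max length = max(8, 4) = 8
Similarity = 1 - 6/8
= 0.2500


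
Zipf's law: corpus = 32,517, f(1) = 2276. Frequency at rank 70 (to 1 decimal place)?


Zipf's law: f(r) = f(1) / r
f(1) = 2276
f(70) = 2276 / 70
= 32.5 occurrences


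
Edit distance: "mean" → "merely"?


Word 1: "mean" (length 4)
Word 2: "merely" (length 6)
One optimal edit sequence (insert/delete/substitute each cost 1):
  1. keep 'm'
  2. insert 'e'  (+1)
  3. insert 'r'  (+1)
  4. keep 'e'
  5. substitute 'a' -> 'l'  (+1)
  6. substitute 'n' -> 'y'  (+1)
Total edit operations: 4
Edit distance = 4


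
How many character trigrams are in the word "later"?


Word: "later" (length 5)
Number of 3-grams = length - 3 + 1 = 5 - 3 + 1
= 3


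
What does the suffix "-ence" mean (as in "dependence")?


Suffix: -ence
As in: dependence -> depend + -ence
Meaning = state of


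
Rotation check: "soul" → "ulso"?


Word: "soul", Candidate: "ulso"
Method: check if candidate is substring of word+word
"soulsoul" contains "ulso"? Yes
Is rotation = Yes


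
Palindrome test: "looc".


Word: "looc"
Reversed: "cool"
Forward == Backward? looc != cool
Palindrome = No


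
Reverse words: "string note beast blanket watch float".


Original: "string note beast blanket watch float"
Words (1..n): string | note | beast | blanket | watch | float
Reversed (n..1): float | watch | blanket | beast | note | string
Result = "float watch blanket beast note string"


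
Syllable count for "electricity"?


Word: "electricity"
Syllable breakdown: e | lec | tric | i | ty
Counting: 5 parts
= 5 syllables


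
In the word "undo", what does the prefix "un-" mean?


Prefix: un-
As in: undo -> un- + do
Meaning = not / reverse


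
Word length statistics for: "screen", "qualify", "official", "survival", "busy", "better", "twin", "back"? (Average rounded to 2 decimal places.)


Lengths: "screen"=6, "qualify"=7, "official"=8, "survival"=8, "busy"=4, "better"=6, "twin"=4, "back"=4
Sum = 47, Count = 8
Average = 47/8 = 5.88
= avg=5.88, min=4, max=8


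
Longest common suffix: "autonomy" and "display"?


Word 1: "autonomy"
Word 2: "display"
Comparing from end:
  Pos -1: 'y' == 'y'
  Pos -2: 'm' != 'a' (stop)
LCS = "y" (length 1)


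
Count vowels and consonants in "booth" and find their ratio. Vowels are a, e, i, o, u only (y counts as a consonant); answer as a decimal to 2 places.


Word: "booth"
Vowels (a,e,i,o,u): 2
Consonants: 3
Ratio = 2/3
= 0.67


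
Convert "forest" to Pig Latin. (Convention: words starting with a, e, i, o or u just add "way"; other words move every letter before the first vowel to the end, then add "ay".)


Word: "forest"
Starts with consonant(s) → move to end, add 'ay'
Consonant cluster: "f"
Pig Latin = "orestfay"


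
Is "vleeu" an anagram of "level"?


Word 1: "level" → sorted: eellv
Word 2: "vleeu" → sorted: eeluv
Same letters? eellv != eeluv
Anagram = No


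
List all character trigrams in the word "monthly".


Word: "monthly" (length 7)
Number of trigrams = 7 - 3 + 1 = 5
  Position 0: "mon"
  Position 1: "ont"
  Position 2: "nth"
  Position 3: "thl"
  Position 4: "hly"
Trigrams = "mon", "ont", "nth", "thl", "hly"


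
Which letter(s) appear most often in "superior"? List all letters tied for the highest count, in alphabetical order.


Word: "superior"
Letter counts:
  'e': 1
  'i': 1
  'o': 1
  'p': 1
  'r': 2
  's': 1
  'u': 1
Maximum count = 2
Most frequent = 'r' (2 times each)


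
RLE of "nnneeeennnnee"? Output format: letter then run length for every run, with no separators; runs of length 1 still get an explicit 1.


String: "nnneeeennnnee"
Scanning for consecutive runs:
  'n' x 3
  'e' x 4
  'n' x 4
  'e' x 2
RLE = "n3e4n4e2"


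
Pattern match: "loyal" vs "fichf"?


Pattern of "loyal": [0, 1, 2, 3, 0]
Pattern of "fichf": [0, 1, 2, 3, 0]
Patterns match
Same pattern = Yes


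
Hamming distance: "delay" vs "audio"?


Comparing character by character (same length = 5):
  Pos 0: 'd' vs 'a' !=
  Pos 1: 'e' vs 'u' !=
  Pos 2: 'l' vs 'd' !=
  Pos 3: 'a' vs 'i' !=
  Pos 4: 'y' vs 'o' !=
Hamming distance = 5


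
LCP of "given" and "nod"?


Word 1: "given"
Word 2: "nod"
Comparing from start:
  Pos 0: 'g' != 'n' (stop)
LCP = "" (length 0)


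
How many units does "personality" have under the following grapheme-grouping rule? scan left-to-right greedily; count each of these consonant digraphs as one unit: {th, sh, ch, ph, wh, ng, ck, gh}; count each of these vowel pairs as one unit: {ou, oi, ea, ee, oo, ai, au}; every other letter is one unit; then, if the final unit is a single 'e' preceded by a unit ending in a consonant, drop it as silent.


Word: "personality" (11 letters)
Left-to-right scan:
  [1] 'p' (letter)
  [2] 'e' (letter)
  [3] 'r' (letter)
  [4] 's' (letter)
  [5] 'o' (letter)
  [6] 'n' (letter)
  [7] 'a' (letter)
  [8] 'l' (letter)
  [9] 'i' (letter)
  [10] 't' (letter)
  [11] 'y' (letter)
Units from scan: 11
Sound units = 11 units


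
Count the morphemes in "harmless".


Word: "harmless"
Morphemes: harm | -less
Each morpheme carries meaning
= 2 morphemes


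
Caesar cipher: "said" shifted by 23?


Word: "said"
Shift: 23
Each letter → (letter + shift) mod 26:
  's' (18) + 23 = 15 → 'p'
  'a' (0) + 23 = 23 → 'x'
  'i' (8) + 23 = 5 → 'f'
  'd' (3) + 23 = 0 → 'a'
Result = "pxfa"


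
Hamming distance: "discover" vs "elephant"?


Comparing character by character (same length = 8):
  Pos 0: 'd' vs 'e' !=
  Pos 1: 'i' vs 'l' !=
  Pos 2: 's' vs 'e' !=
  Pos 3: 'c' vs 'p' !=
  Pos 4: 'o' vs 'h' !=
  Pos 5: 'v' vs 'a' !=
  Pos 6: 'e' vs 'n' !=
  Pos 7: 'r' vs 't' !=
Hamming distance = 8


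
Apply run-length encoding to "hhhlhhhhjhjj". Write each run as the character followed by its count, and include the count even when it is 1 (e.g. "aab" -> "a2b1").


String: "hhhlhhhhjhjj"
Scanning for consecutive runs:
  'h' x 3
  'l' x 1
  'h' x 4
  'j' x 1
  'h' x 1
  'j' x 2
RLE = "h3l1h4j1h1j2"


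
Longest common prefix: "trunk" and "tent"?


Word 1: "trunk"
Word 2: "tent"
Comparing from start:
  Pos 0: 't' == 't'
  Pos 1: 'r' != 'e' (stop)
LCP = "t" (length 1)


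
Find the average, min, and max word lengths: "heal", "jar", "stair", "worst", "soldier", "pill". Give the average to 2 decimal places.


Lengths: "heal"=4, "jar"=3, "stair"=5, "worst"=5, "soldier"=7, "pill"=4
Sum = 28, Count = 6
Average = 28/6 = 4.67
= avg=4.67, min=3, max=7


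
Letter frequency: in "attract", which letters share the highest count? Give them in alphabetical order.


Word: "attract"
Letter counts:
  'a': 2
  'c': 1
  'r': 1
  't': 3
Maximum count = 3
Most frequent = 't' (3 times each)
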